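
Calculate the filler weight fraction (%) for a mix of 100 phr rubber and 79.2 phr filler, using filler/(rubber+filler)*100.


Filler % = filler / (rubber + filler) * 100
= 79.2 / (100 + 79.2) * 100
= 79.2 / 179.2 * 100
= 44.2%

44.2%


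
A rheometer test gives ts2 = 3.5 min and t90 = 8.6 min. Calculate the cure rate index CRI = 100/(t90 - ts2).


CRI = 100 / (t90 - ts2)
= 100 / (8.6 - 3.5)
= 100 / 5.1
= 19.61 min^-1

19.61 min^-1


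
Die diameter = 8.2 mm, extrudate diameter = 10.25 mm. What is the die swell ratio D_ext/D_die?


Die swell ratio = D_extrudate / D_die
= 10.25 / 8.2
= 1.25

Die swell = 1.25


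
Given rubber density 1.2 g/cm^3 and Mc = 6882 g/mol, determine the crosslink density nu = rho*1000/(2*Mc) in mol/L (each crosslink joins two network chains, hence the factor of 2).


nu = rho * 1000 / (2 * Mc)
nu = 1.2 * 1000 / (2 * 6882)
nu = 1200.0 / 13764
nu = 0.0872 mol/L

0.0872 mol/L


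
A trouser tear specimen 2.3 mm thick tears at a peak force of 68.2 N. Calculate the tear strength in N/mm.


Tear strength = force / thickness
= 68.2 / 2.3
= 29.65 N/mm

29.65 N/mm


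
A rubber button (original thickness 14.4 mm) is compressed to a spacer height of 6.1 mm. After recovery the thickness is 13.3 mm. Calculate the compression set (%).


CS = (t0 - recovered) / (t0 - ts) * 100
= (14.4 - 13.3) / (14.4 - 6.1) * 100
= 1.1 / 8.3 * 100
= 13.3%

13.3%


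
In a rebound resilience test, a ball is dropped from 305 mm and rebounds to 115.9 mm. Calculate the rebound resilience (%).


Resilience = h_rebound / h_drop * 100
= 115.9 / 305 * 100
= 38.0%

38.0%


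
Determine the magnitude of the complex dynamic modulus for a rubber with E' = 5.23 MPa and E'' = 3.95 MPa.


|E*| = sqrt(E'^2 + E''^2)
= sqrt(5.23^2 + 3.95^2)
= sqrt(27.3529 + 15.6025)
= 6.554 MPa

6.554 MPa


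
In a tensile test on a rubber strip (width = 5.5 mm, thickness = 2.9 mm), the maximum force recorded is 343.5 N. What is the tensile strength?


Area = width * thickness = 5.5 * 2.9 = 15.95 mm^2
TS = force / area = 343.5 / 15.95 = 21.54 MPa

21.54 MPa


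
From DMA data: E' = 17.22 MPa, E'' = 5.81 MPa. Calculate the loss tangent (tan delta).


tan delta = E'' / E'
= 5.81 / 17.22
= 0.3374

tan delta = 0.3374


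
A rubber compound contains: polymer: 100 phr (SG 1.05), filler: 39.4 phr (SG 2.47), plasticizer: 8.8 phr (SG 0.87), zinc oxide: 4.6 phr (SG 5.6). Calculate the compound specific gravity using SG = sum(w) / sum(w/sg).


Sum of weights = 152.8
Volume contributions:
  polymer: 100/1.05 = 95.2381
  filler: 39.4/2.47 = 15.9514
  plasticizer: 8.8/0.87 = 10.1149
  zinc oxide: 4.6/5.6 = 0.8214
Sum of volumes = 122.1259
SG = 152.8 / 122.1259 = 1.251

SG = 1.251


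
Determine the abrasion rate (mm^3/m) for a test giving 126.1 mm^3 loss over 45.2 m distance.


Rate = volume_loss / distance
= 126.1 / 45.2
= 2.79 mm^3/m

2.79 mm^3/m


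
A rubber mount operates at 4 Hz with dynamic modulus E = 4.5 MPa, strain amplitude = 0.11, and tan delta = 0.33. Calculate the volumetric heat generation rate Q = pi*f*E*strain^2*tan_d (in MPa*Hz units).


Q = pi * f * E * strain^2 * tan_d
= pi * 4 * 4.5 * 0.11^2 * 0.33
= pi * 4 * 4.5 * 0.0121 * 0.33
= 0.2258

Q = 0.2258


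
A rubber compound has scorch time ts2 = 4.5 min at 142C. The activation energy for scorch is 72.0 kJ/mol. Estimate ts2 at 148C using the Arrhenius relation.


Convert temperatures: T1 = 142 + 273.15 = 415.15 K, T2 = 148 + 273.15 = 421.15 K
ts2_new = 4.5 * exp(72000 / 8.314 * (1/421.15 - 1/415.15))
1/T2 - 1/T1 = -3.4317e-05
ts2_new = 3.34 min

3.34 min


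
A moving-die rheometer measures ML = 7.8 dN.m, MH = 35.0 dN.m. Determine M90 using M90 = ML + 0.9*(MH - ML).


M90 = ML + 0.9 * (MH - ML)
M90 = 7.8 + 0.9 * (35.0 - 7.8)
M90 = 7.8 + 0.9 * 27.2
M90 = 32.28 dN.m

32.28 dN.m


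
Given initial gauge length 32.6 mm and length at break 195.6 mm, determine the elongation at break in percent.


Elongation = (Lf - L0) / L0 * 100
= (195.6 - 32.6) / 32.6 * 100
= 163.0 / 32.6 * 100
= 500.0%

500.0%


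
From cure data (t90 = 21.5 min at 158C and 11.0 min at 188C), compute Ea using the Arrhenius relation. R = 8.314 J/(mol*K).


T1 = 431.15 K, T2 = 461.15 K
1/T1 - 1/T2 = 1.5089e-04
ln(t1/t2) = ln(21.5/11.0) = 0.6702
Ea = 8.314 * 0.6702 / 1.5089e-04 = 36926.3478 J/mol
Ea = 36.93 kJ/mol

36.93 kJ/mol


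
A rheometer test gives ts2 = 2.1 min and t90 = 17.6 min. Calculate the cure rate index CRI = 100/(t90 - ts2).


CRI = 100 / (t90 - ts2)
= 100 / (17.6 - 2.1)
= 100 / 15.5
= 6.45 min^-1

6.45 min^-1


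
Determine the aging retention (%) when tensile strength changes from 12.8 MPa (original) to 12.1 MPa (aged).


Retention = aged / original * 100
= 12.1 / 12.8 * 100
= 94.5%

94.5%


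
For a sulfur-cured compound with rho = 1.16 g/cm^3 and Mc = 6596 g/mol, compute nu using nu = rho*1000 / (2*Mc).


nu = rho * 1000 / (2 * Mc)
nu = 1.16 * 1000 / (2 * 6596)
nu = 1160.0 / 13192
nu = 0.0879 mol/L

0.0879 mol/L


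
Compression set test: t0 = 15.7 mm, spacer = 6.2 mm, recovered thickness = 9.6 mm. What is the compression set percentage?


CS = (t0 - recovered) / (t0 - ts) * 100
= (15.7 - 9.6) / (15.7 - 6.2) * 100
= 6.1 / 9.5 * 100
= 64.2%

64.2%


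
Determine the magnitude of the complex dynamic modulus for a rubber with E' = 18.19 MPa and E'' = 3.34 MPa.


|E*| = sqrt(E'^2 + E''^2)
= sqrt(18.19^2 + 3.34^2)
= sqrt(330.8761 + 11.1556)
= 18.494 MPa

18.494 MPa


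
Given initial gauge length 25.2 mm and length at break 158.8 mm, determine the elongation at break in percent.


Elongation = (Lf - L0) / L0 * 100
= (158.8 - 25.2) / 25.2 * 100
= 133.6 / 25.2 * 100
= 530.2%

530.2%


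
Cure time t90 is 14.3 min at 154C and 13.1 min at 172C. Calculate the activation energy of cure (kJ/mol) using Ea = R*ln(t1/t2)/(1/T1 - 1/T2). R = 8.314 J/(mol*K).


T1 = 427.15 K, T2 = 445.15 K
1/T1 - 1/T2 = 9.4664e-05
ln(t1/t2) = ln(14.3/13.1) = 0.0876
Ea = 8.314 * 0.0876 / 9.4664e-05 = 7697.7337 J/mol
Ea = 7.7 kJ/mol

7.7 kJ/mol


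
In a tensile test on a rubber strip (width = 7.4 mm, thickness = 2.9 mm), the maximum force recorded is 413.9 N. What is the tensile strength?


Area = width * thickness = 7.4 * 2.9 = 21.46 mm^2
TS = force / area = 413.9 / 21.46 = 19.29 MPa

19.29 MPa


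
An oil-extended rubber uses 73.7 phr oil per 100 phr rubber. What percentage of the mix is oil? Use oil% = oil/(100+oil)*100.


Oil % = oil / (100 + oil) * 100
= 73.7 / (100 + 73.7) * 100
= 73.7 / 173.7 * 100
= 42.43%

42.43%


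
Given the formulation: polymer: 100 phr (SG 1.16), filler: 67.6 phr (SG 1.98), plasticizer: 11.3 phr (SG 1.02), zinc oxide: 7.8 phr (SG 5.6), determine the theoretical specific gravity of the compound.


Sum of weights = 186.7
Volume contributions:
  polymer: 100/1.16 = 86.2069
  filler: 67.6/1.98 = 34.1414
  plasticizer: 11.3/1.02 = 11.0784
  zinc oxide: 7.8/5.6 = 1.3929
Sum of volumes = 132.8196
SG = 186.7 / 132.8196 = 1.406

SG = 1.406


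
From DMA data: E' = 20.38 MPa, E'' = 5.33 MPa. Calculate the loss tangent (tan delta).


tan delta = E'' / E'
= 5.33 / 20.38
= 0.2615

tan delta = 0.2615


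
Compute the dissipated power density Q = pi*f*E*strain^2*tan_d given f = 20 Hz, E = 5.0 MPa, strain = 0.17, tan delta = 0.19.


Q = pi * f * E * strain^2 * tan_d
= pi * 20 * 5.0 * 0.17^2 * 0.19
= pi * 20 * 5.0 * 0.0289 * 0.19
= 1.7250

Q = 1.7250


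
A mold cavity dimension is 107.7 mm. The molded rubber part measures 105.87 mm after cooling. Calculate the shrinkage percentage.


Shrinkage = (mold - part) / mold * 100
= (107.7 - 105.87) / 107.7 * 100
= 1.83 / 107.7 * 100
= 1.7%

1.7%


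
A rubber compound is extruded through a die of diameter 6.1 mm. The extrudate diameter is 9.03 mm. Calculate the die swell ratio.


Die swell ratio = D_extrudate / D_die
= 9.03 / 6.1
= 1.48

Die swell = 1.48


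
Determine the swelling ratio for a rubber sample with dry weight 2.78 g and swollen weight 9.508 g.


Q = W_swollen / W_dry
Q = 9.508 / 2.78
Q = 3.42

Q = 3.42


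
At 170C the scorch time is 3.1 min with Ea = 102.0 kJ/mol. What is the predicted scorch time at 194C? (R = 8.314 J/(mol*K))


Convert temperatures: T1 = 170 + 273.15 = 443.15 K, T2 = 194 + 273.15 = 467.15 K
ts2_new = 3.1 * exp(102000 / 8.314 * (1/467.15 - 1/443.15))
1/T2 - 1/T1 = -1.1593e-04
ts2_new = 0.75 min

0.75 min


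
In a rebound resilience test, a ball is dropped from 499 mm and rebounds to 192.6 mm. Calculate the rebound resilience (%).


Resilience = h_rebound / h_drop * 100
= 192.6 / 499 * 100
= 38.6%

38.6%


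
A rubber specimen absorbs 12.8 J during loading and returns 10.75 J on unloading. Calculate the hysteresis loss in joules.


Hysteresis loss = loading - unloading
= 12.8 - 10.75
= 2.05 J

2.05 J


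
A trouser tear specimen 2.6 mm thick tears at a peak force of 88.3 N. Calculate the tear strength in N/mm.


Tear strength = force / thickness
= 88.3 / 2.6
= 33.96 N/mm

33.96 N/mm


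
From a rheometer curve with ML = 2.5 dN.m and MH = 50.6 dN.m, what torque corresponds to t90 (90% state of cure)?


M90 = ML + 0.9 * (MH - ML)
M90 = 2.5 + 0.9 * (50.6 - 2.5)
M90 = 2.5 + 0.9 * 48.1
M90 = 45.79 dN.m

45.79 dN.m


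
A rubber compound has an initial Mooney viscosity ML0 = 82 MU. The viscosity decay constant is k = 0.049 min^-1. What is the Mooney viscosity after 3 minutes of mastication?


ML = ML0 * exp(-k * t)
ML = 82 * exp(-0.049 * 3)
ML = 82 * 0.8633
ML = 70.79 MU

70.79 MU


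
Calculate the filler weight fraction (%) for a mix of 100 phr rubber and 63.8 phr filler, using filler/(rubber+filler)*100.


Filler % = filler / (rubber + filler) * 100
= 63.8 / (100 + 63.8) * 100
= 63.8 / 163.8 * 100
= 38.95%

38.95%


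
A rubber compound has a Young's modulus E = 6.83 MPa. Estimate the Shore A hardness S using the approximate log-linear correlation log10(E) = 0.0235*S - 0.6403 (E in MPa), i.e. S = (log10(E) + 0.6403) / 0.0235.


log10(E) = 0.0235*S - 0.6403  =>  S = (log10(E) + 0.6403) / 0.0235
log10(6.83) = 0.834421
S = (0.834421 + 0.6403) / 0.0235 = 1.474721 / 0.0235
S = 62.8

Shore A = 62.8


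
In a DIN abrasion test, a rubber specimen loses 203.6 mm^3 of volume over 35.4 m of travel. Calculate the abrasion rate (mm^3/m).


Rate = volume_loss / distance
= 203.6 / 35.4
= 5.751 mm^3/m

5.751 mm^3/m


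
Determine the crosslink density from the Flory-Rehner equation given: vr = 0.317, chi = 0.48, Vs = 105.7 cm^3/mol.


ln(1 - vr) = ln(1 - 0.317) = -0.3813
Numerator = -((-0.3813) + 0.317 + 0.48 * 0.317^2) = 0.0160
Denominator = 105.7 * (0.317^(1/3) - 0.317/2) = 55.3177
nu = 0.0160 / 55.3177 = 2.8970e-04 mol/cm^3

2.8970e-04 mol/cm^3


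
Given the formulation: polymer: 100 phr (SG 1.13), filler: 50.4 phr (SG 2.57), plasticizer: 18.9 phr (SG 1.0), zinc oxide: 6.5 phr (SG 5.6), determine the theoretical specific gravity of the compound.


Sum of weights = 175.8
Volume contributions:
  polymer: 100/1.13 = 88.4956
  filler: 50.4/2.57 = 19.6109
  plasticizer: 18.9/1.0 = 18.9000
  zinc oxide: 6.5/5.6 = 1.1607
Sum of volumes = 128.1672
SG = 175.8 / 128.1672 = 1.372

SG = 1.372


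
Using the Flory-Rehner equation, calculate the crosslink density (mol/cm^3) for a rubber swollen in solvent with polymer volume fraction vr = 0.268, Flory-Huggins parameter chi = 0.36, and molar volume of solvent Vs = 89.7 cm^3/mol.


ln(1 - vr) = ln(1 - 0.268) = -0.3120
Numerator = -((-0.3120) + 0.268 + 0.36 * 0.268^2) = 0.0181
Denominator = 89.7 * (0.268^(1/3) - 0.268/2) = 45.8125
nu = 0.0181 / 45.8125 = 3.9548e-04 mol/cm^3

3.9548e-04 mol/cm^3


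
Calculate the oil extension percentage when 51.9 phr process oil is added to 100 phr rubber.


Oil % = oil / (100 + oil) * 100
= 51.9 / (100 + 51.9) * 100
= 51.9 / 151.9 * 100
= 34.17%

34.17%


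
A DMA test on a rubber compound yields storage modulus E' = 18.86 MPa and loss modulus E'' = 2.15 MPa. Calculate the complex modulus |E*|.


|E*| = sqrt(E'^2 + E''^2)
= sqrt(18.86^2 + 2.15^2)
= sqrt(355.6996 + 4.6225)
= 18.982 MPa

18.982 MPa


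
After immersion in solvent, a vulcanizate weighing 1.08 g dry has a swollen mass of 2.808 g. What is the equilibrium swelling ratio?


Q = W_swollen / W_dry
Q = 2.808 / 1.08
Q = 2.6

Q = 2.6


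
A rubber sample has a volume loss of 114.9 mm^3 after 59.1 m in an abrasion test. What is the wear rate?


Rate = volume_loss / distance
= 114.9 / 59.1
= 1.944 mm^3/m

1.944 mm^3/m


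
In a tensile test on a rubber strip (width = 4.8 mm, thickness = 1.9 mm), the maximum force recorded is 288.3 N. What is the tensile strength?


Area = width * thickness = 4.8 * 1.9 = 9.12 mm^2
TS = force / area = 288.3 / 9.12 = 31.61 MPa

31.61 MPa


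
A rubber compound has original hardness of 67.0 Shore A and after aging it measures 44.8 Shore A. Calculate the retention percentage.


Retention = aged / original * 100
= 44.8 / 67.0 * 100
= 66.9%

66.9%


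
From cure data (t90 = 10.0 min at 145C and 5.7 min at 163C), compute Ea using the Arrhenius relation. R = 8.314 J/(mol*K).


T1 = 418.15 K, T2 = 436.15 K
1/T1 - 1/T2 = 9.8697e-05
ln(t1/t2) = ln(10.0/5.7) = 0.5621
Ea = 8.314 * 0.5621 / 9.8697e-05 = 47351.4949 J/mol
Ea = 47.35 kJ/mol

47.35 kJ/mol


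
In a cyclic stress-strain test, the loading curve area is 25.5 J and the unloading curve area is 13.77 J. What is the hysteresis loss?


Hysteresis loss = loading - unloading
= 25.5 - 13.77
= 11.73 J

11.73 J


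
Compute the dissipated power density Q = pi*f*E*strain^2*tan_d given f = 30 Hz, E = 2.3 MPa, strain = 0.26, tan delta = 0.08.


Q = pi * f * E * strain^2 * tan_d
= pi * 30 * 2.3 * 0.26^2 * 0.08
= pi * 30 * 2.3 * 0.0676 * 0.08
= 1.1723

Q = 1.1723


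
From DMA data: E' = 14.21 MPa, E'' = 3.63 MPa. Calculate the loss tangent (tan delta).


tan delta = E'' / E'
= 3.63 / 14.21
= 0.2555

tan delta = 0.2555


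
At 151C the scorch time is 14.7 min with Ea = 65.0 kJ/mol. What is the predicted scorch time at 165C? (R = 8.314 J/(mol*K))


Convert temperatures: T1 = 151 + 273.15 = 424.15 K, T2 = 165 + 273.15 = 438.15 K
ts2_new = 14.7 * exp(65000 / 8.314 * (1/438.15 - 1/424.15))
1/T2 - 1/T1 = -7.5333e-05
ts2_new = 8.16 min

8.16 min


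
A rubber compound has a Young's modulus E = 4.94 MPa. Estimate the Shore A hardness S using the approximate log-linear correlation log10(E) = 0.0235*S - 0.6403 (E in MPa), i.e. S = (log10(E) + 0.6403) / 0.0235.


log10(E) = 0.0235*S - 0.6403  =>  S = (log10(E) + 0.6403) / 0.0235
log10(4.94) = 0.693727
S = (0.693727 + 0.6403) / 0.0235 = 1.334027 / 0.0235
S = 56.8

Shore A = 56.8


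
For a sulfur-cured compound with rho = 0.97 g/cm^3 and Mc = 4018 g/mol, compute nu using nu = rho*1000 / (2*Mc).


nu = rho * 1000 / (2 * Mc)
nu = 0.97 * 1000 / (2 * 4018)
nu = 970.0 / 8036
nu = 0.1207 mol/L

0.1207 mol/L


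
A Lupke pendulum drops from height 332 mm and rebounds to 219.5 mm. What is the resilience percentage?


Resilience = h_rebound / h_drop * 100
= 219.5 / 332 * 100
= 66.1%

66.1%


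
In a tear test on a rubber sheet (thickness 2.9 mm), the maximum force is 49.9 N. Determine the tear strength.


Tear strength = force / thickness
= 49.9 / 2.9
= 17.21 N/mm

17.21 N/mm


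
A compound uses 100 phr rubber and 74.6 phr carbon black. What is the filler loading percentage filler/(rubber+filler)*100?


Filler % = filler / (rubber + filler) * 100
= 74.6 / (100 + 74.6) * 100
= 74.6 / 174.6 * 100
= 42.73%

42.73%


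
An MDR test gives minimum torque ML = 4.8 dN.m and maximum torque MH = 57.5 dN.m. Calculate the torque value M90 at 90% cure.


M90 = ML + 0.9 * (MH - ML)
M90 = 4.8 + 0.9 * (57.5 - 4.8)
M90 = 4.8 + 0.9 * 52.7
M90 = 52.23 dN.m

52.23 dN.m


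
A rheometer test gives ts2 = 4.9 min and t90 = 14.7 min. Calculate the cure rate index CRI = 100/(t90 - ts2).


CRI = 100 / (t90 - ts2)
= 100 / (14.7 - 4.9)
= 100 / 9.8
= 10.2 min^-1

10.2 min^-1


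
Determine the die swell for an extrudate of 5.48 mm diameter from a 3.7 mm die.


Die swell ratio = D_extrudate / D_die
= 5.48 / 3.7
= 1.481

Die swell = 1.481


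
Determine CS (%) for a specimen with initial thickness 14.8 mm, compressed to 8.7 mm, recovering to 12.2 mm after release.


CS = (t0 - recovered) / (t0 - ts) * 100
= (14.8 - 12.2) / (14.8 - 8.7) * 100
= 2.6 / 6.1 * 100
= 42.6%

42.6%


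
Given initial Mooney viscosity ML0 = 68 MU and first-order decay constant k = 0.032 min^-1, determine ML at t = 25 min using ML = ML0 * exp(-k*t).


ML = ML0 * exp(-k * t)
ML = 68 * exp(-0.032 * 25)
ML = 68 * 0.4493
ML = 30.55 MU

30.55 MU


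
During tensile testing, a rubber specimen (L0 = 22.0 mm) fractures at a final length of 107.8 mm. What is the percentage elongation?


Elongation = (Lf - L0) / L0 * 100
= (107.8 - 22.0) / 22.0 * 100
= 85.8 / 22.0 * 100
= 390.0%

390.0%


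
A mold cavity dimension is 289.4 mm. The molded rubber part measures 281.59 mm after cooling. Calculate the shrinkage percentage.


Shrinkage = (mold - part) / mold * 100
= (289.4 - 281.59) / 289.4 * 100
= 7.81 / 289.4 * 100
= 2.7%

2.7%


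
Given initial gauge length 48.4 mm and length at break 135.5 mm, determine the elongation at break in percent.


Elongation = (Lf - L0) / L0 * 100
= (135.5 - 48.4) / 48.4 * 100
= 87.1 / 48.4 * 100
= 180.0%

180.0%


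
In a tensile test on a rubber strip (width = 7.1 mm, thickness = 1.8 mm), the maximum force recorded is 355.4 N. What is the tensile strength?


Area = width * thickness = 7.1 * 1.8 = 12.78 mm^2
TS = force / area = 355.4 / 12.78 = 27.81 MPa

27.81 MPa


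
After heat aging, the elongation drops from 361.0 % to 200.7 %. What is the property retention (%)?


Retention = aged / original * 100
= 200.7 / 361.0 * 100
= 55.6%

55.6%


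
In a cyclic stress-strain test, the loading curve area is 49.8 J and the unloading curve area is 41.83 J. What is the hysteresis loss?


Hysteresis loss = loading - unloading
= 49.8 - 41.83
= 7.97 J

7.97 J


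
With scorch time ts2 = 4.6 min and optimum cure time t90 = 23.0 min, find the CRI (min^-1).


CRI = 100 / (t90 - ts2)
= 100 / (23.0 - 4.6)
= 100 / 18.4
= 5.43 min^-1

5.43 min^-1


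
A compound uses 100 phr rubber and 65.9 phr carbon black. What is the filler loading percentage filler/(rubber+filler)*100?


Filler % = filler / (rubber + filler) * 100
= 65.9 / (100 + 65.9) * 100
= 65.9 / 165.9 * 100
= 39.72%

39.72%


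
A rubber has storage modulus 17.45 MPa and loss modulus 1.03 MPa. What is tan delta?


tan delta = E'' / E'
= 1.03 / 17.45
= 0.059

tan delta = 0.059


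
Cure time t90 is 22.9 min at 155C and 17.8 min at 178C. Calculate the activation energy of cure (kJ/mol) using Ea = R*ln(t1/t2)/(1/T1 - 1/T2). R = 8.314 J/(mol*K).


T1 = 428.15 K, T2 = 451.15 K
1/T1 - 1/T2 = 1.1907e-04
ln(t1/t2) = ln(22.9/17.8) = 0.2519
Ea = 8.314 * 0.2519 / 1.1907e-04 = 17591.1225 J/mol
Ea = 17.59 kJ/mol

17.59 kJ/mol


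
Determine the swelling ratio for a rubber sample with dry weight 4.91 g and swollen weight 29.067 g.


Q = W_swollen / W_dry
Q = 29.067 / 4.91
Q = 5.92

Q = 5.92


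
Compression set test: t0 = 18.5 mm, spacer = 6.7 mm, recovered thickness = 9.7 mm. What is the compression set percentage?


CS = (t0 - recovered) / (t0 - ts) * 100
= (18.5 - 9.7) / (18.5 - 6.7) * 100
= 8.8 / 11.8 * 100
= 74.6%

74.6%


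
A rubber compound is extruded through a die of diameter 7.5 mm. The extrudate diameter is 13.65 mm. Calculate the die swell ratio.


Die swell ratio = D_extrudate / D_die
= 13.65 / 7.5
= 1.82

Die swell = 1.82


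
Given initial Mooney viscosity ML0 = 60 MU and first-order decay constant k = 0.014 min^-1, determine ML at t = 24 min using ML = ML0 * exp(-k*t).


ML = ML0 * exp(-k * t)
ML = 60 * exp(-0.014 * 24)
ML = 60 * 0.7146
ML = 42.88 MU

42.88 MU


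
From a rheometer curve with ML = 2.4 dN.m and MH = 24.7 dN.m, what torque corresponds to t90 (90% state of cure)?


M90 = ML + 0.9 * (MH - ML)
M90 = 2.4 + 0.9 * (24.7 - 2.4)
M90 = 2.4 + 0.9 * 22.3
M90 = 22.47 dN.m

22.47 dN.m


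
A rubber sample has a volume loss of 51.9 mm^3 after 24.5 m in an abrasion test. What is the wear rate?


Rate = volume_loss / distance
= 51.9 / 24.5
= 2.118 mm^3/m

2.118 mm^3/m


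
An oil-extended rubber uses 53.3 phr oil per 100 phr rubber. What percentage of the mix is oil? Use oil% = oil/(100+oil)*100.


Oil % = oil / (100 + oil) * 100
= 53.3 / (100 + 53.3) * 100
= 53.3 / 153.3 * 100
= 34.77%

34.77%


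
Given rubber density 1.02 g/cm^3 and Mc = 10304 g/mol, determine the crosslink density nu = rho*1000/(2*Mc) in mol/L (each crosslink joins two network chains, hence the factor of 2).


nu = rho * 1000 / (2 * Mc)
nu = 1.02 * 1000 / (2 * 10304)
nu = 1020.0 / 20608
nu = 0.0495 mol/L

0.0495 mol/L


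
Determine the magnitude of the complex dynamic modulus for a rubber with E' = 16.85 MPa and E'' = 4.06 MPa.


|E*| = sqrt(E'^2 + E''^2)
= sqrt(16.85^2 + 4.06^2)
= sqrt(283.9225 + 16.4836)
= 17.332 MPa

17.332 MPa


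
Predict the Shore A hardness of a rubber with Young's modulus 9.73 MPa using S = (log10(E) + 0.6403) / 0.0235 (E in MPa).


log10(E) = 0.0235*S - 0.6403  =>  S = (log10(E) + 0.6403) / 0.0235
log10(9.73) = 0.988113
S = (0.988113 + 0.6403) / 0.0235 = 1.628413 / 0.0235
S = 69.3

Shore A = 69.3


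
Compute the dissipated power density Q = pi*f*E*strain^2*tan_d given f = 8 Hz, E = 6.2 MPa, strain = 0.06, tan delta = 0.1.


Q = pi * f * E * strain^2 * tan_d
= pi * 8 * 6.2 * 0.06^2 * 0.1
= pi * 8 * 6.2 * 0.0036 * 0.1
= 0.0561

Q = 0.0561


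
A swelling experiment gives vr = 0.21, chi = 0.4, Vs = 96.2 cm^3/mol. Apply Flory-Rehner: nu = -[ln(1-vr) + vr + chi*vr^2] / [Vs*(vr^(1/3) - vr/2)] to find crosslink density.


ln(1 - vr) = ln(1 - 0.21) = -0.2357
Numerator = -((-0.2357) + 0.21 + 0.4 * 0.21^2) = 0.0081
Denominator = 96.2 * (0.21^(1/3) - 0.21/2) = 47.0795
nu = 0.0081 / 47.0795 = 1.7167e-04 mol/cm^3

1.7167e-04 mol/cm^3


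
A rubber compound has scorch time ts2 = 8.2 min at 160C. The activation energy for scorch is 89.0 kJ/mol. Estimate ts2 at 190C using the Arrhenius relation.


Convert temperatures: T1 = 160 + 273.15 = 433.15 K, T2 = 190 + 273.15 = 463.15 K
ts2_new = 8.2 * exp(89000 / 8.314 * (1/463.15 - 1/433.15))
1/T2 - 1/T1 = -1.4954e-04
ts2_new = 1.65 min

1.65 min


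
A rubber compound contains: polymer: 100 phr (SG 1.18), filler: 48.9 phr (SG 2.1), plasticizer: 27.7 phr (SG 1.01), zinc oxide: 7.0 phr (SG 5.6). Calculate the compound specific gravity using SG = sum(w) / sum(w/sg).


Sum of weights = 183.6
Volume contributions:
  polymer: 100/1.18 = 84.7458
  filler: 48.9/2.1 = 23.2857
  plasticizer: 27.7/1.01 = 27.4257
  zinc oxide: 7.0/5.6 = 1.2500
Sum of volumes = 136.7072
SG = 183.6 / 136.7072 = 1.343

SG = 1.343


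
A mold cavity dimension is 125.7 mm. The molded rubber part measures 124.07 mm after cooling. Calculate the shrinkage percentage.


Shrinkage = (mold - part) / mold * 100
= (125.7 - 124.07) / 125.7 * 100
= 1.63 / 125.7 * 100
= 1.3%

1.3%


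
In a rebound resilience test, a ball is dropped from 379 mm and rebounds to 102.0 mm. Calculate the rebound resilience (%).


Resilience = h_rebound / h_drop * 100
= 102.0 / 379 * 100
= 26.9%

26.9%


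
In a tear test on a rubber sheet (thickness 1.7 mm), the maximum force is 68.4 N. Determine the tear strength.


Tear strength = force / thickness
= 68.4 / 1.7
= 40.24 N/mm

40.24 N/mm


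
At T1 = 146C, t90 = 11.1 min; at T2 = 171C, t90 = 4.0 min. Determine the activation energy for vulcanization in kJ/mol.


T1 = 419.15 K, T2 = 444.15 K
1/T1 - 1/T2 = 1.3429e-04
ln(t1/t2) = ln(11.1/4.0) = 1.0207
Ea = 8.314 * 1.0207 / 1.3429e-04 = 63189.7019 J/mol
Ea = 63.19 kJ/mol

63.19 kJ/mol


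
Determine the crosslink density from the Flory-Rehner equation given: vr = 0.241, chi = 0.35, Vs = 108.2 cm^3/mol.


ln(1 - vr) = ln(1 - 0.241) = -0.2758
Numerator = -((-0.2758) + 0.241 + 0.35 * 0.241^2) = 0.0144
Denominator = 108.2 * (0.241^(1/3) - 0.241/2) = 54.2957
nu = 0.0144 / 54.2957 = 2.6568e-04 mol/cm^3

2.6568e-04 mol/cm^3


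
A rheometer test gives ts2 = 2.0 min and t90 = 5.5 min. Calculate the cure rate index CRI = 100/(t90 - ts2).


CRI = 100 / (t90 - ts2)
= 100 / (5.5 - 2.0)
= 100 / 3.5
= 28.57 min^-1

28.57 min^-1


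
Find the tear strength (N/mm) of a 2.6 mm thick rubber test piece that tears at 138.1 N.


Tear strength = force / thickness
= 138.1 / 2.6
= 53.12 N/mm

53.12 N/mm


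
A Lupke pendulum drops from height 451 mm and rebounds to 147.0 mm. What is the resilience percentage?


Resilience = h_rebound / h_drop * 100
= 147.0 / 451 * 100
= 32.6%

32.6%


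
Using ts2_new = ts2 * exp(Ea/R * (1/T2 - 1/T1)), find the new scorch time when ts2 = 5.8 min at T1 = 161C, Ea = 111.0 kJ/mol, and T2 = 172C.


Convert temperatures: T1 = 161 + 273.15 = 434.15 K, T2 = 172 + 273.15 = 445.15 K
ts2_new = 5.8 * exp(111000 / 8.314 * (1/445.15 - 1/434.15))
1/T2 - 1/T1 = -5.6918e-05
ts2_new = 2.71 min

2.71 min


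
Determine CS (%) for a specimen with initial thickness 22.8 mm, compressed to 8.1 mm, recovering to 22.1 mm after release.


CS = (t0 - recovered) / (t0 - ts) * 100
= (22.8 - 22.1) / (22.8 - 8.1) * 100
= 0.7 / 14.7 * 100
= 4.8%

4.8%


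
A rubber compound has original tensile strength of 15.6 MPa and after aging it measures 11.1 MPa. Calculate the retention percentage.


Retention = aged / original * 100
= 11.1 / 15.6 * 100
= 71.2%

71.2%


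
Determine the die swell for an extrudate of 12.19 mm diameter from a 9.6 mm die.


Die swell ratio = D_extrudate / D_die
= 12.19 / 9.6
= 1.27

Die swell = 1.27


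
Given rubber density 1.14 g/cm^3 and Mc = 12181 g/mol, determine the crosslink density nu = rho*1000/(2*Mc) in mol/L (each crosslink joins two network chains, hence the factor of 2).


nu = rho * 1000 / (2 * Mc)
nu = 1.14 * 1000 / (2 * 12181)
nu = 1140.0 / 24362
nu = 0.0468 mol/L

0.0468 mol/L


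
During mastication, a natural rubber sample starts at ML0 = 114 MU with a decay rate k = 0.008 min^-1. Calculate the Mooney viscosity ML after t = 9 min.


ML = ML0 * exp(-k * t)
ML = 114 * exp(-0.008 * 9)
ML = 114 * 0.9305
ML = 106.08 MU

106.08 MU


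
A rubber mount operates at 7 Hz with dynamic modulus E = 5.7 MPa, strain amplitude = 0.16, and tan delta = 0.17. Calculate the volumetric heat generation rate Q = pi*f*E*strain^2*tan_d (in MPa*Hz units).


Q = pi * f * E * strain^2 * tan_d
= pi * 7 * 5.7 * 0.16^2 * 0.17
= pi * 7 * 5.7 * 0.0256 * 0.17
= 0.5455

Q = 0.5455


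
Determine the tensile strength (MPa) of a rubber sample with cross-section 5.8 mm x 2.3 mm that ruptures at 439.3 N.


Area = width * thickness = 5.8 * 2.3 = 13.34 mm^2
TS = force / area = 439.3 / 13.34 = 32.93 MPa

32.93 MPa


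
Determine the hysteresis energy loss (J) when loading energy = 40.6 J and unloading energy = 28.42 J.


Hysteresis loss = loading - unloading
= 40.6 - 28.42
= 12.18 J

12.18 J


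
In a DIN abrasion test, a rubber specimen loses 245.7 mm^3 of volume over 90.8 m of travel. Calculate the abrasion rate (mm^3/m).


Rate = volume_loss / distance
= 245.7 / 90.8
= 2.706 mm^3/m

2.706 mm^3/m


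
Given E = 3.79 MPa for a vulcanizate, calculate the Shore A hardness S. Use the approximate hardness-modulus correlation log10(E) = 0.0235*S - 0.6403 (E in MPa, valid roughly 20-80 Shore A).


log10(E) = 0.0235*S - 0.6403  =>  S = (log10(E) + 0.6403) / 0.0235
log10(3.79) = 0.578639
S = (0.578639 + 0.6403) / 0.0235 = 1.218939 / 0.0235
S = 51.9

Shore A = 51.9


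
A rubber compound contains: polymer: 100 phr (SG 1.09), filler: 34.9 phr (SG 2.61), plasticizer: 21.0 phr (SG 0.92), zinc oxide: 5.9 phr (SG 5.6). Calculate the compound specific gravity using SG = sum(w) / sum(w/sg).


Sum of weights = 161.8
Volume contributions:
  polymer: 100/1.09 = 91.7431
  filler: 34.9/2.61 = 13.3716
  plasticizer: 21.0/0.92 = 22.8261
  zinc oxide: 5.9/5.6 = 1.0536
Sum of volumes = 128.9944
SG = 161.8 / 128.9944 = 1.254

SG = 1.254


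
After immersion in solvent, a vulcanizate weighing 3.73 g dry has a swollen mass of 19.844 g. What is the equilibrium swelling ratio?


Q = W_swollen / W_dry
Q = 19.844 / 3.73
Q = 5.32

Q = 5.32


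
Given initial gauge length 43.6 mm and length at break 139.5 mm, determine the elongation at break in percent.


Elongation = (Lf - L0) / L0 * 100
= (139.5 - 43.6) / 43.6 * 100
= 95.9 / 43.6 * 100
= 220.0%

220.0%


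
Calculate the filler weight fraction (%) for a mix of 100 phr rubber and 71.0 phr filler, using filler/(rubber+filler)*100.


Filler % = filler / (rubber + filler) * 100
= 71.0 / (100 + 71.0) * 100
= 71.0 / 171.0 * 100
= 41.52%

41.52%


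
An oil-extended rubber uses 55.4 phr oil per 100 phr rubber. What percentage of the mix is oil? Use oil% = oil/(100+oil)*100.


Oil % = oil / (100 + oil) * 100
= 55.4 / (100 + 55.4) * 100
= 55.4 / 155.4 * 100
= 35.65%

35.65%


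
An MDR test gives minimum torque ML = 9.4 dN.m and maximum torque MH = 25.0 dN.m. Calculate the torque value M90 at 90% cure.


M90 = ML + 0.9 * (MH - ML)
M90 = 9.4 + 0.9 * (25.0 - 9.4)
M90 = 9.4 + 0.9 * 15.6
M90 = 23.44 dN.m

23.44 dN.m


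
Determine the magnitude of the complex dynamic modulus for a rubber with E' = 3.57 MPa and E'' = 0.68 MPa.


|E*| = sqrt(E'^2 + E''^2)
= sqrt(3.57^2 + 0.68^2)
= sqrt(12.7449 + 0.4624)
= 3.634 MPa

3.634 MPa


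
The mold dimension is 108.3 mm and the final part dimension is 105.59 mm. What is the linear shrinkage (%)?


Shrinkage = (mold - part) / mold * 100
= (108.3 - 105.59) / 108.3 * 100
= 2.71 / 108.3 * 100
= 2.5%

2.5%


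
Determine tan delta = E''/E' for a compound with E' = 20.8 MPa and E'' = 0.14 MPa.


tan delta = E'' / E'
= 0.14 / 20.8
= 0.0067

tan delta = 0.0067


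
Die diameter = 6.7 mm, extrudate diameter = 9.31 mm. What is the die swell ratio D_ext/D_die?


Die swell ratio = D_extrudate / D_die
= 9.31 / 6.7
= 1.39

Die swell = 1.39


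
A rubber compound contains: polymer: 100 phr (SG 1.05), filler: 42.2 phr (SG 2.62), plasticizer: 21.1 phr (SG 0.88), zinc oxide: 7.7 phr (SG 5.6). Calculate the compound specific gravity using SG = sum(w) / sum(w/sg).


Sum of weights = 171.0
Volume contributions:
  polymer: 100/1.05 = 95.2381
  filler: 42.2/2.62 = 16.1069
  plasticizer: 21.1/0.88 = 23.9773
  zinc oxide: 7.7/5.6 = 1.3750
Sum of volumes = 136.6972
SG = 171.0 / 136.6972 = 1.251

SG = 1.251


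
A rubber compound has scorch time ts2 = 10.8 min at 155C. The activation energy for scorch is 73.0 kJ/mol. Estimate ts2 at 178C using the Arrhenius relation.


Convert temperatures: T1 = 155 + 273.15 = 428.15 K, T2 = 178 + 273.15 = 451.15 K
ts2_new = 10.8 * exp(73000 / 8.314 * (1/451.15 - 1/428.15))
1/T2 - 1/T1 = -1.1907e-04
ts2_new = 3.8 min

3.8 min


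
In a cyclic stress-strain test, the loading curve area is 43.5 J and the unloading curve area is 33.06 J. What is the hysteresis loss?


Hysteresis loss = loading - unloading
= 43.5 - 33.06
= 10.44 J

10.44 J


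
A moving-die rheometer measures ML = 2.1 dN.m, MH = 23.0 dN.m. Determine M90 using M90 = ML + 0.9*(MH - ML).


M90 = ML + 0.9 * (MH - ML)
M90 = 2.1 + 0.9 * (23.0 - 2.1)
M90 = 2.1 + 0.9 * 20.9
M90 = 20.91 dN.m

20.91 dN.m


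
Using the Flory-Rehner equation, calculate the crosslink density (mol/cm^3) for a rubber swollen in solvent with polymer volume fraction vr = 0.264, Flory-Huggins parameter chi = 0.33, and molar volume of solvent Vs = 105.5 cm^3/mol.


ln(1 - vr) = ln(1 - 0.264) = -0.3065
Numerator = -((-0.3065) + 0.264 + 0.33 * 0.264^2) = 0.0195
Denominator = 105.5 * (0.264^(1/3) - 0.264/2) = 53.7530
nu = 0.0195 / 53.7530 = 3.6324e-04 mol/cm^3

3.6324e-04 mol/cm^3


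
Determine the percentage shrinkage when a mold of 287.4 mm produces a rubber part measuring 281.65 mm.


Shrinkage = (mold - part) / mold * 100
= (287.4 - 281.65) / 287.4 * 100
= 5.75 / 287.4 * 100
= 2.0%

2.0%


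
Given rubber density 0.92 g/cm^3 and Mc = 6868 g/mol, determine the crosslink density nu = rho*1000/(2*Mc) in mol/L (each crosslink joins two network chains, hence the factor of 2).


nu = rho * 1000 / (2 * Mc)
nu = 0.92 * 1000 / (2 * 6868)
nu = 920.0 / 13736
nu = 0.0670 mol/L

0.0670 mol/L


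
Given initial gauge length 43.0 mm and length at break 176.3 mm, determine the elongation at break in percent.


Elongation = (Lf - L0) / L0 * 100
= (176.3 - 43.0) / 43.0 * 100
= 133.3 / 43.0 * 100
= 310.0%

310.0%


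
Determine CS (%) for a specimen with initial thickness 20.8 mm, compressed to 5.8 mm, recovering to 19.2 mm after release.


CS = (t0 - recovered) / (t0 - ts) * 100
= (20.8 - 19.2) / (20.8 - 5.8) * 100
= 1.6 / 15.0 * 100
= 10.7%

10.7%


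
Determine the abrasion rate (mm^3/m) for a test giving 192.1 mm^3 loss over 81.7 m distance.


Rate = volume_loss / distance
= 192.1 / 81.7
= 2.351 mm^3/m

2.351 mm^3/m


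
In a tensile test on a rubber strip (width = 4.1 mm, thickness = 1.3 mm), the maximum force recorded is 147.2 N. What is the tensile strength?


Area = width * thickness = 4.1 * 1.3 = 5.33 mm^2
TS = force / area = 147.2 / 5.33 = 27.62 MPa

27.62 MPa


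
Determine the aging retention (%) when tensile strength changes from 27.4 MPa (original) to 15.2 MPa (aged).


Retention = aged / original * 100
= 15.2 / 27.4 * 100
= 55.5%

55.5%


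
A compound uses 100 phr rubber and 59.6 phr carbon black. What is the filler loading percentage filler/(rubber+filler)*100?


Filler % = filler / (rubber + filler) * 100
= 59.6 / (100 + 59.6) * 100
= 59.6 / 159.6 * 100
= 37.34%

37.34%


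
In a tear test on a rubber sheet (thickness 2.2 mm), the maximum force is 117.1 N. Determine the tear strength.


Tear strength = force / thickness
= 117.1 / 2.2
= 53.23 N/mm

53.23 N/mm


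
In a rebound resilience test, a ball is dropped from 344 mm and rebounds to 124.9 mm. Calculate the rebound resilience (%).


Resilience = h_rebound / h_drop * 100
= 124.9 / 344 * 100
= 36.3%

36.3%


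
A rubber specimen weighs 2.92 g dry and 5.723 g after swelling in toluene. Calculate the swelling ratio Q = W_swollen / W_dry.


Q = W_swollen / W_dry
Q = 5.723 / 2.92
Q = 1.96

Q = 1.96


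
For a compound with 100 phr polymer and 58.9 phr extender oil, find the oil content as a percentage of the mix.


Oil % = oil / (100 + oil) * 100
= 58.9 / (100 + 58.9) * 100
= 58.9 / 158.9 * 100
= 37.07%

37.07%


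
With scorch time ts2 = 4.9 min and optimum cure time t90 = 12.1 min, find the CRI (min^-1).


CRI = 100 / (t90 - ts2)
= 100 / (12.1 - 4.9)
= 100 / 7.2
= 13.89 min^-1

13.89 min^-1


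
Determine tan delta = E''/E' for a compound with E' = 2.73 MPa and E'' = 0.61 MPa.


tan delta = E'' / E'
= 0.61 / 2.73
= 0.2234

tan delta = 0.2234


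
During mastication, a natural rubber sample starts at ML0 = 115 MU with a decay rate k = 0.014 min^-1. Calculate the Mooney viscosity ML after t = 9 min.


ML = ML0 * exp(-k * t)
ML = 115 * exp(-0.014 * 9)
ML = 115 * 0.8816
ML = 101.39 MU

101.39 MU


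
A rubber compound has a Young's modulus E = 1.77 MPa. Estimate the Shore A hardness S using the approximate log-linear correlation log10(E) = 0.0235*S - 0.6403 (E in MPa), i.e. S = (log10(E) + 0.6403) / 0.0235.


log10(E) = 0.0235*S - 0.6403  =>  S = (log10(E) + 0.6403) / 0.0235
log10(1.77) = 0.247973
S = (0.247973 + 0.6403) / 0.0235 = 0.888273 / 0.0235
S = 37.8

Shore A = 37.8


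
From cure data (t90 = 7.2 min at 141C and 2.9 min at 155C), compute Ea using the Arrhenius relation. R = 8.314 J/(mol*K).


T1 = 414.15 K, T2 = 428.15 K
1/T1 - 1/T2 = 7.8954e-05
ln(t1/t2) = ln(7.2/2.9) = 0.9094
Ea = 8.314 * 0.9094 / 7.8954e-05 = 95758.2850 J/mol
Ea = 95.76 kJ/mol

95.76 kJ/mol


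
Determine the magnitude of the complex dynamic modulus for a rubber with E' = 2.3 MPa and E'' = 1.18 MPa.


|E*| = sqrt(E'^2 + E''^2)
= sqrt(2.3^2 + 1.18^2)
= sqrt(5.2900 + 1.3924)
= 2.585 MPa

2.585 MPa


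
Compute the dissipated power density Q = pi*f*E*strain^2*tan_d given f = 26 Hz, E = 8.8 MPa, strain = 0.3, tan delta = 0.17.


Q = pi * f * E * strain^2 * tan_d
= pi * 26 * 8.8 * 0.3^2 * 0.17
= pi * 26 * 8.8 * 0.0900 * 0.17
= 10.9976

Q = 10.9976


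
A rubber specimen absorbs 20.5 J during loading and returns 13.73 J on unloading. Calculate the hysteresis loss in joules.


Hysteresis loss = loading - unloading
= 20.5 - 13.73
= 6.77 J

6.77 J


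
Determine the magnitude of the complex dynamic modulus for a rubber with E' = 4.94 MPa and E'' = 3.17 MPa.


|E*| = sqrt(E'^2 + E''^2)
= sqrt(4.94^2 + 3.17^2)
= sqrt(24.4036 + 10.0489)
= 5.87 MPa

5.87 MPa


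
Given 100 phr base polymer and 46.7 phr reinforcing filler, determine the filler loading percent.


Filler % = filler / (rubber + filler) * 100
= 46.7 / (100 + 46.7) * 100
= 46.7 / 146.7 * 100
= 31.83%

31.83%


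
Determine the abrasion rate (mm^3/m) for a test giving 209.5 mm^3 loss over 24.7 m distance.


Rate = volume_loss / distance
= 209.5 / 24.7
= 8.482 mm^3/m

8.482 mm^3/m


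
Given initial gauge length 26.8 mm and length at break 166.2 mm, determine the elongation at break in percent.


Elongation = (Lf - L0) / L0 * 100
= (166.2 - 26.8) / 26.8 * 100
= 139.4 / 26.8 * 100
= 520.1%

520.1%


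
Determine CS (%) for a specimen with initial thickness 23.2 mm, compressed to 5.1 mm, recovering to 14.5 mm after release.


CS = (t0 - recovered) / (t0 - ts) * 100
= (23.2 - 14.5) / (23.2 - 5.1) * 100
= 8.7 / 18.1 * 100
= 48.1%

48.1%


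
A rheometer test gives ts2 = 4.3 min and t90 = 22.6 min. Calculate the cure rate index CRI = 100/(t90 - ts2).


CRI = 100 / (t90 - ts2)
= 100 / (22.6 - 4.3)
= 100 / 18.3
= 5.46 min^-1

5.46 min^-1


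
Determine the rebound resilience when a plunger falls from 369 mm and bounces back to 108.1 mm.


Resilience = h_rebound / h_drop * 100
= 108.1 / 369 * 100
= 29.3%

29.3%


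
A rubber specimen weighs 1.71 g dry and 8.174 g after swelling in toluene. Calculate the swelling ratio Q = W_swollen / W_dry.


Q = W_swollen / W_dry
Q = 8.174 / 1.71
Q = 4.78

Q = 4.78


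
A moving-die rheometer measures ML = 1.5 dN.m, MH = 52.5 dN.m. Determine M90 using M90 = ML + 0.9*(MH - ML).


M90 = ML + 0.9 * (MH - ML)
M90 = 1.5 + 0.9 * (52.5 - 1.5)
M90 = 1.5 + 0.9 * 51.0
M90 = 47.4 dN.m

47.4 dN.m


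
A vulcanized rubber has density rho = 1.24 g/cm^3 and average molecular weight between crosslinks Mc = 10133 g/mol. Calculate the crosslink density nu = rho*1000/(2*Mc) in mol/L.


nu = rho * 1000 / (2 * Mc)
nu = 1.24 * 1000 / (2 * 10133)
nu = 1240.0 / 20266
nu = 0.0612 mol/L

0.0612 mol/L


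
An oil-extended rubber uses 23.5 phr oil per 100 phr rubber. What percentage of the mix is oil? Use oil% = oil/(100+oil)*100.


Oil % = oil / (100 + oil) * 100
= 23.5 / (100 + 23.5) * 100
= 23.5 / 123.5 * 100
= 19.03%

19.03%


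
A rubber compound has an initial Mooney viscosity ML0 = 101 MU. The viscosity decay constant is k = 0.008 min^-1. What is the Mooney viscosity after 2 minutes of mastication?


ML = ML0 * exp(-k * t)
ML = 101 * exp(-0.008 * 2)
ML = 101 * 0.9841
ML = 99.4 MU

99.4 MU


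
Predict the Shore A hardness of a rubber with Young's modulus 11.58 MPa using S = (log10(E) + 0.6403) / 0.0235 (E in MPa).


log10(E) = 0.0235*S - 0.6403  =>  S = (log10(E) + 0.6403) / 0.0235
log10(11.58) = 1.063709
S = (1.063709 + 0.6403) / 0.0235 = 1.704009 / 0.0235
S = 72.5

Shore A = 72.5


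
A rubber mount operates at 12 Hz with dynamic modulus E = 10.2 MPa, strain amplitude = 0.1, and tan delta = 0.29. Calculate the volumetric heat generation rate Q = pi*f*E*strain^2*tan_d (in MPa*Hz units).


Q = pi * f * E * strain^2 * tan_d
= pi * 12 * 10.2 * 0.1^2 * 0.29
= pi * 12 * 10.2 * 0.0100 * 0.29
= 1.1151

Q = 1.1151


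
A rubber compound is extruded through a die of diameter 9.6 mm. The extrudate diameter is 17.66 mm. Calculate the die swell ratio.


Die swell ratio = D_extrudate / D_die
= 17.66 / 9.6
= 1.84

Die swell = 1.84
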